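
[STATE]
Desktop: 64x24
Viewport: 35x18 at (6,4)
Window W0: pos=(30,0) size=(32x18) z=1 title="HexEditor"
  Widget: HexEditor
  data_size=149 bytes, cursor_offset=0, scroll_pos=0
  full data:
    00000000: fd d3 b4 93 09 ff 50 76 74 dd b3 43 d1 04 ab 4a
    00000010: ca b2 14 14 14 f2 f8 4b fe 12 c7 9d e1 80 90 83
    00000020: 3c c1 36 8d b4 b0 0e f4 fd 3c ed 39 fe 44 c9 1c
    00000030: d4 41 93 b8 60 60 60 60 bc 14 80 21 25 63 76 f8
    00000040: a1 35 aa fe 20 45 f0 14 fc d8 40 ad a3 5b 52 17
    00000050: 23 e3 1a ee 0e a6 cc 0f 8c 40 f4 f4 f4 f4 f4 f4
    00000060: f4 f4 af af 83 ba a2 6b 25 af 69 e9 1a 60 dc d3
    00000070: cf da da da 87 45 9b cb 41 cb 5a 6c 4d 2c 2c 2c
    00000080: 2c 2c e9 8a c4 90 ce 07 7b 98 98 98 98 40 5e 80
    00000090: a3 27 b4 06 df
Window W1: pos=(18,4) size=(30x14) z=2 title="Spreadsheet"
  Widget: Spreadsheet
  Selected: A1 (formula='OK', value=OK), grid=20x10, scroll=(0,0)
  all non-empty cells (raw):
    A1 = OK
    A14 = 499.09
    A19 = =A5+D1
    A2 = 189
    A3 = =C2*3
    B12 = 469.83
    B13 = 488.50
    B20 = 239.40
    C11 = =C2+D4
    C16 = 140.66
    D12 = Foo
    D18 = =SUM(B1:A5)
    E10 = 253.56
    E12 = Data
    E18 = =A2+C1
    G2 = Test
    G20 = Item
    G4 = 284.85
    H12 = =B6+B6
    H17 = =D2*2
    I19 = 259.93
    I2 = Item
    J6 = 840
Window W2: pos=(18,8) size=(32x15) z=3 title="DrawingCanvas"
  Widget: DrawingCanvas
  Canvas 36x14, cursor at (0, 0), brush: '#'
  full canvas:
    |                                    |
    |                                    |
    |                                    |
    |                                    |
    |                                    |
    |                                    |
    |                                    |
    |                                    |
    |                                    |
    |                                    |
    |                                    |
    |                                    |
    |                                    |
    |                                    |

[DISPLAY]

            ┏━━━━━━━━━━━━━━━━━━━━━━
            ┃ Spreadsheet          
            ┠──────────────────────
            ┃A1: OK                
            ┏━━━━━━━━━━━━━━━━━━━━━━
            ┃ DrawingCanvas        
            ┠──────────────────────
            ┃+                     
            ┃                      
            ┃                      
            ┃                      
            ┃                      
            ┃                      
            ┃                      
            ┃                      
            ┃                      
            ┃                      
            ┃                      


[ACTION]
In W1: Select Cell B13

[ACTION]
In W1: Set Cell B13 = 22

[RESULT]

            ┏━━━━━━━━━━━━━━━━━━━━━━
            ┃ Spreadsheet          
            ┠──────────────────────
            ┃B13: 22               
            ┏━━━━━━━━━━━━━━━━━━━━━━
            ┃ DrawingCanvas        
            ┠──────────────────────
            ┃+                     
            ┃                      
            ┃                      
            ┃                      
            ┃                      
            ┃                      
            ┃                      
            ┃                      
            ┃                      
            ┃                      
            ┃                      


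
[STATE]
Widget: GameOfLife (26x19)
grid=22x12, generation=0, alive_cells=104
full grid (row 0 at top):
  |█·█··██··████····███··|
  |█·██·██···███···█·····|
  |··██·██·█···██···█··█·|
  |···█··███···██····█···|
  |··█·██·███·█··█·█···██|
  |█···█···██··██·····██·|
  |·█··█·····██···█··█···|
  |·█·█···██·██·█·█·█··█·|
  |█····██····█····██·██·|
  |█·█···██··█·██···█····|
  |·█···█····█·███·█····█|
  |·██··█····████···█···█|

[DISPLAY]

Gen: 0                    
█·█··██··████····███··    
█·██·██···███···█·····    
··██·██·█···██···█··█·    
···█··███···██····█···    
··█·██·███·█··█·█···██    
█···█···██··██·····██·    
·█··█·····██···█··█···    
·█·█···██·██·█·█·█··█·    
█····██····█····██·██·    
█·█···██··█·██···█····    
·█···█····█·███·█····█    
·██··█····████···█···█    
                          
                          
                          
                          
                          
                          


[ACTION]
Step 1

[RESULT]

Gen: 1                    
··█████··█··█····██···    
················█··█··    
·█······██·······█····    
···········█··█··█·███    
····██····██··█·····██    
·█··█··█····████···███    
█████··█·····█··█·█·█·    
███·████·█····██·█··█·    
█·█··█··██···██··█·██·    
█······█··█···██·██·█·    
█····█···██···█·██····    
·██·······█···█·······    
                          
                          
                          
                          
                          
                          


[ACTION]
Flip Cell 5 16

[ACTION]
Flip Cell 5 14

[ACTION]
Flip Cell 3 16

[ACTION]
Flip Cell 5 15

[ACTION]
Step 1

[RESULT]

Gen: 2                    
···███···········██···    
··████··██······█·····    
···············█·█·█··    
·········█·█···█████·█    
····██····██··█·███···    
██····█····█████·█····    
·······█····██··█·█···    
·······█·█·····█·█··██    
█·████···██··█···█··██    
█·····█···█·········█·    
█········███·██·███···    
·█·······██····█······    
                          
                          
                          
                          
                          
                          


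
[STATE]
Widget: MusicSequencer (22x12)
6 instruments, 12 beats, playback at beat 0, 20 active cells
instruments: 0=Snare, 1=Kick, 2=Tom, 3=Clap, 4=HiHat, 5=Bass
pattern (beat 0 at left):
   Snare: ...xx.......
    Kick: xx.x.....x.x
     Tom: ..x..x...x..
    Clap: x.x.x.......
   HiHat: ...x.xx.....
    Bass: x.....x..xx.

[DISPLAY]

      ▼12345678901    
 Snare···██·······    
  Kick██·█·····█·█    
   Tom··█··█···█··    
  Clap█·█·█·······    
 HiHat···█·██·····    
  Bass█·····█··██·    
                      
                      
                      
                      
                      


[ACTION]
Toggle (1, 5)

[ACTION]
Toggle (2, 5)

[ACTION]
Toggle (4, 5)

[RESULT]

      ▼12345678901    
 Snare···██·······    
  Kick██·█·█···█·█    
   Tom··█······█··    
  Clap█·█·█·······    
 HiHat···█··█·····    
  Bass█·····█··██·    
                      
                      
                      
                      
                      


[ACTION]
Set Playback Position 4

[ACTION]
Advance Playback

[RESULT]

      01234▼678901    
 Snare···██·······    
  Kick██·█·█···█·█    
   Tom··█······█··    
  Clap█·█·█·······    
 HiHat···█··█·····    
  Bass█·····█··██·    
                      
                      
                      
                      
                      


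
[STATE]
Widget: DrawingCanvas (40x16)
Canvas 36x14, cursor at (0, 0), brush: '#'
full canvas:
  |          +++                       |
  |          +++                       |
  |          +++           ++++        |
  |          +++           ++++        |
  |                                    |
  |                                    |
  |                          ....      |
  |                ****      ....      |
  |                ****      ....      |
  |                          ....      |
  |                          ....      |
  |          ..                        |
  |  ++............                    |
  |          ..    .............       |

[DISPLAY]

+         +++                           
          +++                           
          +++           ++++            
          +++           ++++            
                                        
                                        
                          ....          
                ****      ....          
                ****      ....          
                          ....          
                          ....          
          ..                            
  ++............                        
          ..    .............           
                                        
                                        


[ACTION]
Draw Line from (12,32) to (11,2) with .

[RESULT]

+         +++                           
          +++                           
          +++           ++++            
          +++           ++++            
                                        
                                        
                          ....          
                ****      ....          
                ****      ....          
                          ....          
                          ....          
  ...............                       
  ++............ ................       
          ..    .............           
                                        
                                        


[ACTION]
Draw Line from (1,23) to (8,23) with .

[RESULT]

+         +++                           
          +++          .                
          +++          .++++            
          +++          .++++            
                       .                
                       .                
                       .  ....          
                ****   .  ....          
                ****   .  ....          
                          ....          
                          ....          
  ...............                       
  ++............ ................       
          ..    .............           
                                        
                                        


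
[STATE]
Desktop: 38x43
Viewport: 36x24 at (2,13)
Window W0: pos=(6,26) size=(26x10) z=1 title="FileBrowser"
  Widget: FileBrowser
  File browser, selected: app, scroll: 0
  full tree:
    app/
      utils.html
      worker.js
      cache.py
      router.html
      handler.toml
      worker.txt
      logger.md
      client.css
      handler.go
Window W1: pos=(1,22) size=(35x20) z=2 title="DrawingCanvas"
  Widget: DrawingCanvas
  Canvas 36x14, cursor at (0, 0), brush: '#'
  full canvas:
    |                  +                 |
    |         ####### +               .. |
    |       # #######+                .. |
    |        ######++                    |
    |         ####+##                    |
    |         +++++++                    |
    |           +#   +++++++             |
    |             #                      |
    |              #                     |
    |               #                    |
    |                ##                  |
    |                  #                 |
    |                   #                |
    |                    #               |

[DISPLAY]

                                    
                                    
                                    
                                    
                                    
                                    
                                    
                                    
                                    
━━━━━━━━━━━━━━━━━━━━━━━━━━━━━━━━━┓  
 DrawingCanvas                   ┃  
─────────────────────────────────┨  
+                 +              ┃  
         ####### +               ┃  
       # #######+                ┃  
        ######++                 ┃  
         ####+##                 ┃  
         +++++++                 ┃  
           +#   +++++++          ┃  
             #                   ┃  
              #                  ┃  
               #                 ┃  
                ##               ┃  
                  #              ┃  


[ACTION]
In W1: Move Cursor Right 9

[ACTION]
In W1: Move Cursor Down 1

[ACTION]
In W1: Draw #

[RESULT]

                                    
                                    
                                    
                                    
                                    
                                    
                                    
                                    
                                    
━━━━━━━━━━━━━━━━━━━━━━━━━━━━━━━━━┓  
 DrawingCanvas                   ┃  
─────────────────────────────────┨  
                  +              ┃  
         ####### +               ┃  
       # #######+                ┃  
        ######++                 ┃  
         ####+##                 ┃  
         +++++++                 ┃  
           +#   +++++++          ┃  
             #                   ┃  
              #                  ┃  
               #                 ┃  
                ##               ┃  
                  #              ┃  


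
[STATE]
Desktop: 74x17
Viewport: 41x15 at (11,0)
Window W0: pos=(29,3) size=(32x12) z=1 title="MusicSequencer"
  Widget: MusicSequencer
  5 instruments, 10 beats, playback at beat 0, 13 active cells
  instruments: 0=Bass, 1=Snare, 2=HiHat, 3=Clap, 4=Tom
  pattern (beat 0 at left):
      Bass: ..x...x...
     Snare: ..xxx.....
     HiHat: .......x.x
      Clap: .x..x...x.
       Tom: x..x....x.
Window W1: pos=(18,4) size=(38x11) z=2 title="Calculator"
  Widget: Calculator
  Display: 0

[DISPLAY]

                                         
                                         
                                         
                  ┏━━━━━━━━━━━━━━━━━━━━━━
       ┏━━━━━━━━━━━━━━━━━━━━━━━━━━━━━━━━━
       ┃ Calculator                      
       ┠─────────────────────────────────
       ┃                                 
       ┃┌───┬───┬───┬───┐                
       ┃│ 7 │ 8 │ 9 │ ÷ │                
       ┃├───┼───┼───┼───┤                
       ┃│ 4 │ 5 │ 6 │ × │                
       ┃├───┼───┼───┼───┤                
       ┃│ 1 │ 2 │ 3 │ - │                
       ┗━━━━━━━━━━━━━━━━━━━━━━━━━━━━━━━━━


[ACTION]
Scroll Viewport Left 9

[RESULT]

                                         
                                         
                                         
                           ┏━━━━━━━━━━━━━
                ┏━━━━━━━━━━━━━━━━━━━━━━━━
                ┃ Calculator             
                ┠────────────────────────
                ┃                        
                ┃┌───┬───┬───┬───┐       
                ┃│ 7 │ 8 │ 9 │ ÷ │       
                ┃├───┼───┼───┼───┤       
                ┃│ 4 │ 5 │ 6 │ × │       
                ┃├───┼───┼───┼───┤       
                ┃│ 1 │ 2 │ 3 │ - │       
                ┗━━━━━━━━━━━━━━━━━━━━━━━━


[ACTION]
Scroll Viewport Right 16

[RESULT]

                                         
                                         
                                         
           ┏━━━━━━━━━━━━━━━━━━━━━━━━━━━━━
┏━━━━━━━━━━━━━━━━━━━━━━━━━━━━━━━━━━━━┓   
┃ Calculator                         ┃───
┠────────────────────────────────────┨   
┃                                   0┃   
┃┌───┬───┬───┬───┐                   ┃   
┃│ 7 │ 8 │ 9 │ ÷ │                   ┃   
┃├───┼───┼───┼───┤                   ┃   
┃│ 4 │ 5 │ 6 │ × │                   ┃   
┃├───┼───┼───┼───┤                   ┃   
┃│ 1 │ 2 │ 3 │ - │                   ┃   
┗━━━━━━━━━━━━━━━━━━━━━━━━━━━━━━━━━━━━┛━━━


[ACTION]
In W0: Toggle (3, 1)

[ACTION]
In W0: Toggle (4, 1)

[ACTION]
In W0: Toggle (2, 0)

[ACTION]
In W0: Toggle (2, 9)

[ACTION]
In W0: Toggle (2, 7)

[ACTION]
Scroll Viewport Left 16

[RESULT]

                                         
                                         
                                         
                           ┏━━━━━━━━━━━━━
                ┏━━━━━━━━━━━━━━━━━━━━━━━━
                ┃ Calculator             
                ┠────────────────────────
                ┃                        
                ┃┌───┬───┬───┬───┐       
                ┃│ 7 │ 8 │ 9 │ ÷ │       
                ┃├───┼───┼───┼───┤       
                ┃│ 4 │ 5 │ 6 │ × │       
                ┃├───┼───┼───┼───┤       
                ┃│ 1 │ 2 │ 3 │ - │       
                ┗━━━━━━━━━━━━━━━━━━━━━━━━


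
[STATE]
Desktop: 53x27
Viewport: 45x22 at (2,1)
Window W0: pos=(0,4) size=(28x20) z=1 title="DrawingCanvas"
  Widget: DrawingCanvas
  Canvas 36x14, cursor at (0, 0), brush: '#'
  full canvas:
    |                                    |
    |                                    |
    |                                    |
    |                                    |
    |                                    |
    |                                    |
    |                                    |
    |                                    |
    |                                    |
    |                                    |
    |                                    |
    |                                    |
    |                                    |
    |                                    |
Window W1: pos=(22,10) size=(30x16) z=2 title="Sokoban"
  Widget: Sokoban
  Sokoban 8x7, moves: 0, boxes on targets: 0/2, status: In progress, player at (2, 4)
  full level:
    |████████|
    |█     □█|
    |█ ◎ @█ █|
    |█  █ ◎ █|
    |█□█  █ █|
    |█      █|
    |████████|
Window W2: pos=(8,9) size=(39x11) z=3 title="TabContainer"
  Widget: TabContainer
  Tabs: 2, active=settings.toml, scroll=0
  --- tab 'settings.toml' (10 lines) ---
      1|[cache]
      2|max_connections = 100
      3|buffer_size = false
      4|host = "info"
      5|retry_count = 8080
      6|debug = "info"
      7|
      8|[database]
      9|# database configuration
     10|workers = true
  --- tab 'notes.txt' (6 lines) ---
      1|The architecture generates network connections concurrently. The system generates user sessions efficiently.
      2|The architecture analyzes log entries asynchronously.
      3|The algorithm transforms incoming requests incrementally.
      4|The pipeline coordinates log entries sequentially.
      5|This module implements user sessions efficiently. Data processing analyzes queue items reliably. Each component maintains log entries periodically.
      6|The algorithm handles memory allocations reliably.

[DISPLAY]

                                             
                                             
                                             
━━━━━━━━━━━━━━━━━━━━━━━━━┓                   
DrawingCanvas            ┃                   
─────────────────────────┨                   
                         ┃                   
                         ┃                   
      ┏━━━━━━━━━━━━━━━━━━━━━━━━━━━━━━━━━━━━━┓
      ┃ TabContainer                        ┃
      ┠─────────────────────────────────────┨
      ┃[settings.toml]│ notes.txt           ┃
      ┃─────────────────────────────────────┃
      ┃[cache]                              ┃
      ┃max_connections = 100                ┃
      ┃buffer_size = false                  ┃
      ┃host = "info"                        ┃
      ┃retry_count = 8080                   ┃
      ┗━━━━━━━━━━━━━━━━━━━━━━━━━━━━━━━━━━━━━┛
                    ┃Moves: 0  0/2           
                    ┃                        
                    ┃                        


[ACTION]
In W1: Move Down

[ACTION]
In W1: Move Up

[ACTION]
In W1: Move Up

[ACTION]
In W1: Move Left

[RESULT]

                                             
                                             
                                             
━━━━━━━━━━━━━━━━━━━━━━━━━┓                   
DrawingCanvas            ┃                   
─────────────────────────┨                   
                         ┃                   
                         ┃                   
      ┏━━━━━━━━━━━━━━━━━━━━━━━━━━━━━━━━━━━━━┓
      ┃ TabContainer                        ┃
      ┠─────────────────────────────────────┨
      ┃[settings.toml]│ notes.txt           ┃
      ┃─────────────────────────────────────┃
      ┃[cache]                              ┃
      ┃max_connections = 100                ┃
      ┃buffer_size = false                  ┃
      ┃host = "info"                        ┃
      ┃retry_count = 8080                   ┃
      ┗━━━━━━━━━━━━━━━━━━━━━━━━━━━━━━━━━━━━━┛
                    ┃Moves: 4  0/2           
                    ┃                        
                    ┃                        


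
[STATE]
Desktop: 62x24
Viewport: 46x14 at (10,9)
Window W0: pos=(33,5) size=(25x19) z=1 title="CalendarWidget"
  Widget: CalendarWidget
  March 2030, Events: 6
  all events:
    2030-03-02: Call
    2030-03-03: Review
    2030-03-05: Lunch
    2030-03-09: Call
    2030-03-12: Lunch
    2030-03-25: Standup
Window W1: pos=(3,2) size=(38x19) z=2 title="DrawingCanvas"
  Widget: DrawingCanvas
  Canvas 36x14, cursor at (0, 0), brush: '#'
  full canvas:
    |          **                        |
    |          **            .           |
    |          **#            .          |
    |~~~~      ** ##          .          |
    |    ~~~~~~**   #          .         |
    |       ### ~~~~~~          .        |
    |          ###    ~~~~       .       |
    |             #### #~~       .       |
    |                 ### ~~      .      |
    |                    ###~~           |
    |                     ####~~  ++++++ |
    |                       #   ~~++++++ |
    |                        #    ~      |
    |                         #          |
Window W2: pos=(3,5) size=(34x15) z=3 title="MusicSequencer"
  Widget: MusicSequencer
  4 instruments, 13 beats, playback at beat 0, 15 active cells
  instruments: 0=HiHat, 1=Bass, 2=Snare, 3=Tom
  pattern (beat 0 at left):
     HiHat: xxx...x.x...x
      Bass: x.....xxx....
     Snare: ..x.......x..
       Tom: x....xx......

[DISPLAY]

███···█·█···█             ┃   ┃e Th Fr Sa Su  
█·····███····             ┃   ┃      1  2*  3*
··█·······█··             ┃   ┃ 6  7  8  9* 10
█····██······             ┃   ┃13 14 15 16 17 
                          ┃   ┃0 21 22 23 24  
                          ┃   ┃27 28 29 30 31 
                          ┃++ ┃               
                          ┃++ ┃               
                          ┃   ┃               
                          ┃   ┃               
━━━━━━━━━━━━━━━━━━━━━━━━━━┛   ┃               
━━━━━━━━━━━━━━━━━━━━━━━━━━━━━━┛               
                       ┃                      
                       ┃                      


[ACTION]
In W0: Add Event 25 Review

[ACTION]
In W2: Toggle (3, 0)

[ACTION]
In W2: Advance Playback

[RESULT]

███···█·█···█             ┃   ┃e Th Fr Sa Su  
█·····███····             ┃   ┃      1  2*  3*
··█·······█··             ┃   ┃ 6  7  8  9* 10
·····██······             ┃   ┃13 14 15 16 17 
                          ┃   ┃0 21 22 23 24  
                          ┃   ┃27 28 29 30 31 
                          ┃++ ┃               
                          ┃++ ┃               
                          ┃   ┃               
                          ┃   ┃               
━━━━━━━━━━━━━━━━━━━━━━━━━━┛   ┃               
━━━━━━━━━━━━━━━━━━━━━━━━━━━━━━┛               
                       ┃                      
                       ┃                      


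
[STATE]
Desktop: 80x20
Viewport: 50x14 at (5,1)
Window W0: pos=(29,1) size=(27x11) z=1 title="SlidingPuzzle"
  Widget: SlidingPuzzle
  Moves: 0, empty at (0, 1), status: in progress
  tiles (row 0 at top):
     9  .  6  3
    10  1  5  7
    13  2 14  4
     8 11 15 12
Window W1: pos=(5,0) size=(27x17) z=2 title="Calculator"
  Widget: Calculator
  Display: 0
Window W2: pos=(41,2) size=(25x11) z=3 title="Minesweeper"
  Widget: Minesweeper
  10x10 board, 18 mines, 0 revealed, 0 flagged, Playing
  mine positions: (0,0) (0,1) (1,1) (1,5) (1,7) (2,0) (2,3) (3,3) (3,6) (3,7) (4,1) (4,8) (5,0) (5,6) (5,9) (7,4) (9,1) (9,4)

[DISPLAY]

┃ Calculator              ┃━━━━━━━━━━━━━━━━━━━━━━━
┠─────────────────────────┨lidingPuz┏━━━━━━━━━━━━━
┃                        0┃─────────┃ Minesweeper 
┃┌───┬───┬───┬───┐        ┃───┬────┬┠─────────────
┃│ 7 │ 8 │ 9 │ ÷ │        ┃ 9 │    │┃■■■■■■■■■■   
┃├───┼───┼───┼───┤        ┃───┼────┼┃■■■■■■■■■■   
┃│ 4 │ 5 │ 6 │ × │        ┃10 │  1 │┃■■■■■■■■■■   
┃├───┼───┼───┼───┤        ┃───┼────┼┃■■■■■■■■■■   
┃│ 1 │ 2 │ 3 │ - │        ┃13 │  2 │┃■■■■■■■■■■   
┃├───┼───┼───┼───┤        ┃───┼────┼┃■■■■■■■■■■   
┃│ 0 │ . │ = │ + │        ┃━━━━━━━━━┃■■■■■■■■■■   
┃├───┼───┼───┼───┤        ┃         ┗━━━━━━━━━━━━━
┃│ C │ MC│ MR│ M+│        ┃                       
┃└───┴───┴───┴───┘        ┃                       


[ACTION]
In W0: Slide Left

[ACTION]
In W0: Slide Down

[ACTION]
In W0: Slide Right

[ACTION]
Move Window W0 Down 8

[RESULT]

┃ Calculator              ┃                       
┠─────────────────────────┨         ┏━━━━━━━━━━━━━
┃                        0┃         ┃ Minesweeper 
┃┌───┬───┬───┬───┐        ┃         ┠─────────────
┃│ 7 │ 8 │ 9 │ ÷ │        ┃         ┃■■■■■■■■■■   
┃├───┼───┼───┼───┤        ┃         ┃■■■■■■■■■■   
┃│ 4 │ 5 │ 6 │ × │        ┃         ┃■■■■■■■■■■   
┃├───┼───┼───┼───┤        ┃         ┃■■■■■■■■■■   
┃│ 1 │ 2 │ 3 │ - │        ┃━━━━━━━━━┃■■■■■■■■■■   
┃├───┼───┼───┼───┤        ┃lidingPuz┃■■■■■■■■■■   
┃│ 0 │ . │ = │ + │        ┃─────────┃■■■■■■■■■■   
┃├───┼───┼───┼───┤        ┃───┬────┬┗━━━━━━━━━━━━━
┃│ C │ MC│ MR│ M+│        ┃ 9 │    │  6 │  3 │    
┃└───┴───┴───┴───┘        ┃───┼────┼────┼────┤    


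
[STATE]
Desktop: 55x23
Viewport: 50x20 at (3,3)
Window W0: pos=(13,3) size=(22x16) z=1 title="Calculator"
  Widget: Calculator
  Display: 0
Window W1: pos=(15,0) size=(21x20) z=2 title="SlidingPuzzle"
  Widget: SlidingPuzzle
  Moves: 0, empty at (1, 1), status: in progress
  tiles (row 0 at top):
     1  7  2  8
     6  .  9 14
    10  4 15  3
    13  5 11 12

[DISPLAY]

          ┏━┃┌────┬────┬────┬───┃                 
          ┃ ┃│  1 │  7 │  2 │  8┃                 
          ┠─┃├────┼────┼────┼───┃                 
          ┃ ┃│  6 │    │  9 │ 14┃                 
          ┃┌┃├────┼────┼────┼───┃                 
          ┃│┃│ 10 │  4 │ 15 │  3┃                 
          ┃├┃├────┼────┼────┼───┃                 
          ┃│┃│ 13 │  5 │ 11 │ 12┃                 
          ┃├┃└────┴────┴────┴───┃                 
          ┃│┃Moves: 0           ┃                 
          ┃├┃                   ┃                 
          ┃│┃                   ┃                 
          ┃├┃                   ┃                 
          ┃│┃                   ┃                 
          ┃└┃                   ┃                 
          ┗━┃                   ┃                 
            ┗━━━━━━━━━━━━━━━━━━━┛                 
                                                  
                                                  
                                                  


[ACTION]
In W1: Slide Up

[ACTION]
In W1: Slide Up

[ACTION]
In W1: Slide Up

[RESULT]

          ┏━┃┌────┬────┬────┬───┃                 
          ┃ ┃│  1 │  7 │  2 │  8┃                 
          ┠─┃├────┼────┼────┼───┃                 
          ┃ ┃│  6 │  4 │  9 │ 14┃                 
          ┃┌┃├────┼────┼────┼───┃                 
          ┃│┃│ 10 │  5 │ 15 │  3┃                 
          ┃├┃├────┼────┼────┼───┃                 
          ┃│┃│ 13 │    │ 11 │ 12┃                 
          ┃├┃└────┴────┴────┴───┃                 
          ┃│┃Moves: 2           ┃                 
          ┃├┃                   ┃                 
          ┃│┃                   ┃                 
          ┃├┃                   ┃                 
          ┃│┃                   ┃                 
          ┃└┃                   ┃                 
          ┗━┃                   ┃                 
            ┗━━━━━━━━━━━━━━━━━━━┛                 
                                                  
                                                  
                                                  


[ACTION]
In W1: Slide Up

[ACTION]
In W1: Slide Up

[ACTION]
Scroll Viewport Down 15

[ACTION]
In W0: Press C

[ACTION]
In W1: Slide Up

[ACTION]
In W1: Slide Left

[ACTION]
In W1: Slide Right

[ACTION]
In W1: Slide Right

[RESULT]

          ┏━┃┌────┬────┬────┬───┃                 
          ┃ ┃│  1 │  7 │  2 │  8┃                 
          ┠─┃├────┼────┼────┼───┃                 
          ┃ ┃│  6 │  4 │  9 │ 14┃                 
          ┃┌┃├────┼────┼────┼───┃                 
          ┃│┃│ 10 │  5 │ 15 │  3┃                 
          ┃├┃├────┼────┼────┼───┃                 
          ┃│┃│    │ 13 │ 11 │ 12┃                 
          ┃├┃└────┴────┴────┴───┃                 
          ┃│┃Moves: 5           ┃                 
          ┃├┃                   ┃                 
          ┃│┃                   ┃                 
          ┃├┃                   ┃                 
          ┃│┃                   ┃                 
          ┃└┃                   ┃                 
          ┗━┃                   ┃                 
            ┗━━━━━━━━━━━━━━━━━━━┛                 
                                                  
                                                  
                                                  


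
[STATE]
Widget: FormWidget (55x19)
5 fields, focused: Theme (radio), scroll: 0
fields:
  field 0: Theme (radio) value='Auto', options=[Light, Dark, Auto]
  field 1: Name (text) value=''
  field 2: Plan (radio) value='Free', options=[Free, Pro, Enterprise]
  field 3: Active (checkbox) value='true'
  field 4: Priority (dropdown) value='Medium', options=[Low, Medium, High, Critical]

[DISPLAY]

> Theme:      ( ) Light  ( ) Dark  (●) Auto            
  Name:       [                                       ]
  Plan:       (●) Free  ( ) Pro  ( ) Enterprise        
  Active:     [x]                                      
  Priority:   [Medium                                ▼]
                                                       
                                                       
                                                       
                                                       
                                                       
                                                       
                                                       
                                                       
                                                       
                                                       
                                                       
                                                       
                                                       
                                                       


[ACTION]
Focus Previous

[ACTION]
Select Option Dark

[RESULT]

  Theme:      ( ) Light  ( ) Dark  (●) Auto            
  Name:       [                                       ]
  Plan:       (●) Free  ( ) Pro  ( ) Enterprise        
  Active:     [x]                                      
> Priority:   [Medium                                ▼]
                                                       
                                                       
                                                       
                                                       
                                                       
                                                       
                                                       
                                                       
                                                       
                                                       
                                                       
                                                       
                                                       
                                                       


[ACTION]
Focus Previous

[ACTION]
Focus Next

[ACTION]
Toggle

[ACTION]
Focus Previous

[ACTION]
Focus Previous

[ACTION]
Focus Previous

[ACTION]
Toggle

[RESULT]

  Theme:      ( ) Light  ( ) Dark  (●) Auto            
> Name:       [                                       ]
  Plan:       (●) Free  ( ) Pro  ( ) Enterprise        
  Active:     [x]                                      
  Priority:   [Medium                                ▼]
                                                       
                                                       
                                                       
                                                       
                                                       
                                                       
                                                       
                                                       
                                                       
                                                       
                                                       
                                                       
                                                       
                                                       
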